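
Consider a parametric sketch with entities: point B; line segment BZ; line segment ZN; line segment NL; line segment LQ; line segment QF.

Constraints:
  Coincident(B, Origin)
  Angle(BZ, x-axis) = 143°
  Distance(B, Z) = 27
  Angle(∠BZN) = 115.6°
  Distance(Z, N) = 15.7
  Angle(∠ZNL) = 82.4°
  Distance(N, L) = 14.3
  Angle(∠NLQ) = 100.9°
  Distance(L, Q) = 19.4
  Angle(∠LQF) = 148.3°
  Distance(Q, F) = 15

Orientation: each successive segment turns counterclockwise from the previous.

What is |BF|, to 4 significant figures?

17.68

∠NLQ = 100.9° gives LQ at 24.10° from the x-axis; with |LQ| = 19.4, Q = (-9.591, 5.232). ∠LQF = 148.3° gives QF at 55.80° from the x-axis; with |QF| = 15.0, F = (-1.159, 17.64). Then |BF| = |F − B| = 17.68.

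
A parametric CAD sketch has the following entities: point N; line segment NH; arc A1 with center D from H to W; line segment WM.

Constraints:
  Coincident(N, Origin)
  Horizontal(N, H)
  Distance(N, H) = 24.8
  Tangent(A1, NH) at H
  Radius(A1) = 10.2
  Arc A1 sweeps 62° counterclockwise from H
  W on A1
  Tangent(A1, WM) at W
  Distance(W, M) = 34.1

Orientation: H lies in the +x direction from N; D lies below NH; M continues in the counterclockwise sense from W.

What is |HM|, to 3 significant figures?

43.4

On A1, H sits at bearing 90° from D; a 62° counterclockwise sweep puts W at bearing 152°, so W = D + 10.2·(cos 152°, sin 152°) = (15.8, -5.41). Tangency of A1 to WM means the radius DW is perpendicular to WM, so WM runs along (−sin 152°, cos 152°); with |WM| = 34.1, M = (-0.215, -35.5). Then |HM| = |M − H| = 43.4.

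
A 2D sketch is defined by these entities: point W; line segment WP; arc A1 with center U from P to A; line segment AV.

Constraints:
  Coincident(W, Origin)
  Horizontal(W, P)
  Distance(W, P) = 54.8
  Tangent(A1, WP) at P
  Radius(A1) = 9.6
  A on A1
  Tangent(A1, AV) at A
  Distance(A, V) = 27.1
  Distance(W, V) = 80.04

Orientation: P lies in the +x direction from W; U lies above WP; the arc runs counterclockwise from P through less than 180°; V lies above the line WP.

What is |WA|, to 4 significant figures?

64.02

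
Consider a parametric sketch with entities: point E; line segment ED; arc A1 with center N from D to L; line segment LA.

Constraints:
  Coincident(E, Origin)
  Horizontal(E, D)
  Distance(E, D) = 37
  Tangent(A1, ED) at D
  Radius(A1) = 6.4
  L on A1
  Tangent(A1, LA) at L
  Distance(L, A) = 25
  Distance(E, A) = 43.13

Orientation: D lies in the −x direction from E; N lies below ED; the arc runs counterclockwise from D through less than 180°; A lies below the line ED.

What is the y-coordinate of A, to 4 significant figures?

-31.18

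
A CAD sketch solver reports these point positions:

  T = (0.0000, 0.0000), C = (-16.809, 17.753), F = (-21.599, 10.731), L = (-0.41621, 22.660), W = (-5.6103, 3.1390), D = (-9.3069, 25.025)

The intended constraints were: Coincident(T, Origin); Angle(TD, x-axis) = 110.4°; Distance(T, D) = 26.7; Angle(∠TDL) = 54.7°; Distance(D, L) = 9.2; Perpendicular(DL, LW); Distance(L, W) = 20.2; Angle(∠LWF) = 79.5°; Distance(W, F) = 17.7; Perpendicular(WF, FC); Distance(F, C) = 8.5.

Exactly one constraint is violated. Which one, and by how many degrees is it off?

Perpendicular(WF, FC) — off by 8.90°.

T = (0.00, 0.00) ✓; TD at 110.4° ✓; |TD| = 26.70 ✓; ∠TDL = 54.70° ✓; |DL| = 9.200 ✓; ∠(DL, LW) = 90.00° ✓; |LW| = 20.20 ✓; ∠LWF = 79.50° ✓; |WF| = 17.70 ✓; ∠(WF, FC) = 98.90° ✗; |FC| = 8.500 ✓.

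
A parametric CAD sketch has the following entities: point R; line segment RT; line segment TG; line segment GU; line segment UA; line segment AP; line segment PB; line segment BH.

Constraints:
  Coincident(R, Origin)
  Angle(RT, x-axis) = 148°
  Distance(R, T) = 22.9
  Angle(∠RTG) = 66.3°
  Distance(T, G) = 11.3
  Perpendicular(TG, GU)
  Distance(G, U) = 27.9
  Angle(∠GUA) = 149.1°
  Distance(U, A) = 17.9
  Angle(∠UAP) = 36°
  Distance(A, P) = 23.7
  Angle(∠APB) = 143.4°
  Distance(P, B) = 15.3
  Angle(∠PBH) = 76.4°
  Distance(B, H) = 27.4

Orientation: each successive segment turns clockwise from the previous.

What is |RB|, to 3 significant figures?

14.4

R is at the origin; RT runs at 148.0° with length 22.9, so T = (-19.4, 12.1). ∠RTG = 66.3° gives TG at 34.3° from the x-axis; with |TG| = 11.3, G = (-10.1, 18.5). TG ⟂ GU, so GU runs at -55.7°; with |GU| = 27.9, U = (5.64, -4.55). ∠GUA = 149.1° gives UA at -86.6° from the x-axis; with |UA| = 17.9, A = (6.70, -22.4). ∠UAP = 36.0° gives AP at 129° from the x-axis; with |AP| = 23.7, P = (-8.34, -4.10). ∠APB = 143.4° gives PB at 92.8° from the x-axis; with |PB| = 15.3, B = (-9.09, 11.2). Then |RB| = |B − R| = 14.4.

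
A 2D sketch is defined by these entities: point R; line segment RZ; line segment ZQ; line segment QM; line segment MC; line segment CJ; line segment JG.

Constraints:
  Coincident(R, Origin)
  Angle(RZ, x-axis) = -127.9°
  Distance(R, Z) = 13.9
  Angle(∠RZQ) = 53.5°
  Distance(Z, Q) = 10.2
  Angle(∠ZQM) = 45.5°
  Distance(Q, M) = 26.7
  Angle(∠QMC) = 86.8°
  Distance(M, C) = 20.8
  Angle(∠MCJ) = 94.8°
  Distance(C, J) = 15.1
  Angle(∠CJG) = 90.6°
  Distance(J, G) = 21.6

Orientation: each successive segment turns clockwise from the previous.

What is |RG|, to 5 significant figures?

6.0658

∠MCJ = 94.8° gives CJ at 152.70° from the x-axis; with |CJ| = 15.1, J = (-12.378, -24.742). ∠CJG = 90.6° gives JG at 63.300° from the x-axis; with |JG| = 21.6, G = (-2.6726, -5.4454). Then |RG| = |G − R| = 6.0658.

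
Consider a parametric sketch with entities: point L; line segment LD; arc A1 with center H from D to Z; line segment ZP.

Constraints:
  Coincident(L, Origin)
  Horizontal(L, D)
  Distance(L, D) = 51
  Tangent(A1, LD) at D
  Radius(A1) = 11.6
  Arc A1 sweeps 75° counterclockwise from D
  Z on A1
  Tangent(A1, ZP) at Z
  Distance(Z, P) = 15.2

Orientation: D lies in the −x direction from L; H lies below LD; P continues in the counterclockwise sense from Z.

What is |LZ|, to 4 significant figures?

62.80

L is at the origin; L and D share the same y with |LD| = 51.0 and D on the −x side, so D = (-51.00, 0.000). Tangency of A1 to LD means the radius HD is perpendicular to LD, so H = D + (0, -11.6) = (-51.00, -11.60). On A1, D sits at bearing 90° from H; a 75° counterclockwise sweep puts Z at bearing 165°, so Z = H + 11.6·(cos 165°, sin 165°) = (-62.20, -8.598). Then |LZ| = |Z − L| = 62.80.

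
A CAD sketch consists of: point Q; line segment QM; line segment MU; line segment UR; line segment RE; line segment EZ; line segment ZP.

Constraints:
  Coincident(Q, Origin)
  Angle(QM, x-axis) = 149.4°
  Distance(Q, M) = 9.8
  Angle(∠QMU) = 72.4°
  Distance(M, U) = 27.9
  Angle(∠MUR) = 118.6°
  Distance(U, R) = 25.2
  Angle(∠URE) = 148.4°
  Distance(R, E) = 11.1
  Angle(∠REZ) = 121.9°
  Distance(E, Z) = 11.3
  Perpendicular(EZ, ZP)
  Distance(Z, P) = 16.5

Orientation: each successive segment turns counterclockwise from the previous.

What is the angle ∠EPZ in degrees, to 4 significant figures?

34.41°

Q is at the origin; QM runs at 149.4° with length 9.8, so M = (-8.435, 4.989). ∠QMU = 72.4° gives MU at -103.0° from the x-axis; with |MU| = 27.9, U = (-14.71, -22.20). ∠MUR = 118.6° gives UR at -41.60° from the x-axis; with |UR| = 25.2, R = (4.133, -38.93). ∠URE = 148.4° gives RE at -10.00° from the x-axis; with |RE| = 11.1, E = (15.06, -40.85). ∠REZ = 121.9° gives EZ at 48.10° from the x-axis; with |EZ| = 11.3, Z = (22.61, -32.44). EZ ⟂ ZP, so ZP runs at 138.1°; with |ZP| = 16.5, P = (10.33, -21.42). Then cos ∠EPZ = PE·PZ / (|PE||PZ|), giving 34.41°.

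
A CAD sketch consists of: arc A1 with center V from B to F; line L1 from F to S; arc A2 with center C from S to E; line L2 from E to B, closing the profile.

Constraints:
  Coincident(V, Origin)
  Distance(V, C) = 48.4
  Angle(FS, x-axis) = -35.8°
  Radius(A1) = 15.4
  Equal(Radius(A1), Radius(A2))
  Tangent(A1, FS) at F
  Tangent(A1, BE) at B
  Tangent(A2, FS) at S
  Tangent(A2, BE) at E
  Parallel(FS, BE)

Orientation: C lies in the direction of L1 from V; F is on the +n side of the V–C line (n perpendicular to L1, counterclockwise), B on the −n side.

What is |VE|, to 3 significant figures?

50.8

The slot axis is L1's direction at -35.8°, so u = (cos -35.8°, sin -35.8°) = (0.811, -0.585) and n = (−sin -35.8°, cos -35.8°) = (0.585, 0.811). V is at the origin and C lies 48.4 along u from V, so C = 48.4·u = (39.3, -28.3). Tangency of A1 to both parallel lines with radius 15.4 puts F and B at V ± 15.4·n: F = (9.01, 12.5), B = (-9.01, -12.5). Equal radii place S and E the same way about C: S = C + 15.4·n = (48.3, -15.8), E = C − 15.4·n = (30.2, -40.8). Then |VE| = |E − V| = 50.8.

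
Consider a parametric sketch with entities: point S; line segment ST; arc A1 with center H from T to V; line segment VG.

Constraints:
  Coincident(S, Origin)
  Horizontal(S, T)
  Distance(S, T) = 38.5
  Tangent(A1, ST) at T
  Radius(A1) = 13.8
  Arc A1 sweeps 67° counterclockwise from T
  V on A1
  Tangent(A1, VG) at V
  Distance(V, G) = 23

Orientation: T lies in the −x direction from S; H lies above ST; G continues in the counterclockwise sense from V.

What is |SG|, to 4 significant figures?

34.02

S is at the origin; ST is horizontal with |ST| = 38.5 and T on the −x side, so T = (-38.50, 0.000). Since A1 is tangent to ST there, HT ⟂ ST, so H = T + (0, 13.8) = (-38.50, 13.80). On A1, T sits at bearing -90° from H; a 67° counterclockwise sweep puts V at bearing -23°, so V = H + 13.8·(cos -23°, sin -23°) = (-25.80, 8.408). Tangency of A1 to VG means the radius HV is perpendicular to VG, so VG runs along (−sin -23°, cos -23°); with |VG| = 23.0, G = (-16.81, 29.58). Then |SG| = |G − S| = 34.02.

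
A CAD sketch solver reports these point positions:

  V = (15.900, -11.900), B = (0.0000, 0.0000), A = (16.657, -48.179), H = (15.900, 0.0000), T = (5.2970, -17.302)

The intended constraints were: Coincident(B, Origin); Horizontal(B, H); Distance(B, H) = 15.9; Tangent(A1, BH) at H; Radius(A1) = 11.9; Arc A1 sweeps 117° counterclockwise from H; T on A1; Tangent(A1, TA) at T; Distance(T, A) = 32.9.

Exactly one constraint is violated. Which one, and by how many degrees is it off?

Tangent(A1, TA) at T — off by 6.80°.

B = (0.00, 0.00) ✓; B.y = 0.00, H.y = 0.00 ✓; |BH| = 15.90 ✓; ∠(VH, HB) = 90.00° ✓; |VH| = 11.90 ✓; bearing(V→T) − bearing(V→H) = 117.0° ✓; |VT| = 11.90 ✓; ∠(VT, TA) = 96.80° ✗; |TA| = 32.90 ✓.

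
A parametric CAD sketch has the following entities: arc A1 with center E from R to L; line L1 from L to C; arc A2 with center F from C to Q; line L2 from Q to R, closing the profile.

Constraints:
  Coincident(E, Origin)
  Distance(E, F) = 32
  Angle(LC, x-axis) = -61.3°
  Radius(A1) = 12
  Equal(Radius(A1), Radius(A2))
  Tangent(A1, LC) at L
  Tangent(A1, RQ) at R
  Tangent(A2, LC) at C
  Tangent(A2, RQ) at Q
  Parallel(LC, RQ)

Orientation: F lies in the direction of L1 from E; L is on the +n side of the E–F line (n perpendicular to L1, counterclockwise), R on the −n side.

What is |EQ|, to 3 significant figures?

34.2

The slot axis is L1's direction at -61.3°, so u = (cos -61.3°, sin -61.3°) = (0.480, -0.877) and n = (−sin -61.3°, cos -61.3°) = (0.877, 0.480). E is at the origin and F lies 32.0 along u from E, so F = 32.0·u = (15.4, -28.1). Tangency of A1 to both parallel lines with radius 12.0 puts L and R at E ± 12.0·n: L = (10.5, 5.76), R = (-10.5, -5.76). Equal radii place C and Q the same way about F: C = F + 12.0·n = (25.9, -22.3), Q = F − 12.0·n = (4.84, -33.8). Then |EQ| = |Q − E| = 34.2.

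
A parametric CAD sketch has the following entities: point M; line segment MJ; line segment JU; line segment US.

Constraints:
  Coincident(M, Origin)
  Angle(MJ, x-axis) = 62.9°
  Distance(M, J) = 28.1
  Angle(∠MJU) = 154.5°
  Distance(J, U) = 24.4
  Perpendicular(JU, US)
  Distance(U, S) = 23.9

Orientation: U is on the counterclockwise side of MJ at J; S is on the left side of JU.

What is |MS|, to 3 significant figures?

51.1

∠MJU = 154.5°, so JU runs at 62.9° + (180° − 154.5°) = 88.4° from the x-axis; with |JU| = 24.4, U = J + 24.4·(cos 88.4°, sin 88.4°) = (13.5, 49.4). JU is perpendicular to US; with |US| = 23.9 on the left of JU, S = U + 23.9·(-1.00, 0.0279) = (-10.4, 50.1). Then |MS| = |S − M| = 51.1.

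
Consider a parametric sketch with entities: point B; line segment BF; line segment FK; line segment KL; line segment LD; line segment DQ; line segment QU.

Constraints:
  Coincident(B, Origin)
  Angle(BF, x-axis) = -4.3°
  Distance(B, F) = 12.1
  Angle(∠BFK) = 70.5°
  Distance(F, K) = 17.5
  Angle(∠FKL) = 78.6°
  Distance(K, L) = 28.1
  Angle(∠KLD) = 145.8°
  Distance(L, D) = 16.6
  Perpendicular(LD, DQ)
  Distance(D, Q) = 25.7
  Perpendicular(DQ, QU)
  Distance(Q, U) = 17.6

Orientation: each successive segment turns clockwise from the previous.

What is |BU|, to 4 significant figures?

9.806

B is at the origin; BF runs at -4.3° with length 12.1, so F = (12.07, -0.9072). ∠BFK = 70.5° gives FK at -113.8° from the x-axis; with |FK| = 17.5, K = (5.004, -16.92). ∠FKL = 78.6° gives KL at 144.8° from the x-axis; with |KL| = 28.1, L = (-17.96, -0.7213). ∠KLD = 145.8° gives LD at 110.6° from the x-axis; with |LD| = 16.6, D = (-23.80, 14.82). LD ⟂ DQ, so DQ runs at 20.60°; with |DQ| = 25.7, Q = (0.2583, 23.86). The perpendicularity gives QU at right angles to DQ, so QU runs at -69.40°; with |QU| = 17.6, U = (6.451, 7.385). Then |BU| = |U − B| = 9.806.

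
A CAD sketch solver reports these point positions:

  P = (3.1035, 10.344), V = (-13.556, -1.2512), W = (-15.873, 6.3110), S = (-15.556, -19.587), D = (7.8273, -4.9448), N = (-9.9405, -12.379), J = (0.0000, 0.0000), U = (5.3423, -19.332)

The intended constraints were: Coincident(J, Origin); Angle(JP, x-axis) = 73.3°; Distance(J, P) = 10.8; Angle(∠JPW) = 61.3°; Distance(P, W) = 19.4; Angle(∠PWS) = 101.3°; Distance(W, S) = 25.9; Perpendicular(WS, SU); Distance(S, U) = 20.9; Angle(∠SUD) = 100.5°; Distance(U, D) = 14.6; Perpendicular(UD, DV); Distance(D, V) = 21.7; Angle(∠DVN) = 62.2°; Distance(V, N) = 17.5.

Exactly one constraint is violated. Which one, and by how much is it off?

Distance(V, N) = 17.5 — off by 5.80.

J = (0.00, 0.00) ✓; JP at 73.30° ✓; |JP| = 10.80 ✓; ∠JPW = 61.30° ✓; |PW| = 19.40 ✓; ∠PWS = 101.3° ✓; |WS| = 25.90 ✓; ∠(WS, SU) = 90.00° ✓; |SU| = 20.90 ✓; ∠SUD = 100.5° ✓; |UD| = 14.60 ✓; ∠(UD, DV) = 90.00° ✓; |DV| = 21.70 ✓; ∠DVN = 62.20° ✓; |VN| = 11.70 ✗.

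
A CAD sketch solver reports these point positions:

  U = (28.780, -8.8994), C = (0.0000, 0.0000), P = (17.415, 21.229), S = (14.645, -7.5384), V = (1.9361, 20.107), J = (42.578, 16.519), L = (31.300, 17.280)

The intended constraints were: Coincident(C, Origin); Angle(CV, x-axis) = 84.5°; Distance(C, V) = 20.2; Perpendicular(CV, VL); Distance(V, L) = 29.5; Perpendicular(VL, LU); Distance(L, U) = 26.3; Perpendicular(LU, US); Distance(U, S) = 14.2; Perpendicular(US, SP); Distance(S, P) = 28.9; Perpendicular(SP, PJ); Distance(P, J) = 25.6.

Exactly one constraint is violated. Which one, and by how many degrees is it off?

Perpendicular(SP, PJ) — off by 5.10°.

C = (0.00, 0.00) ✓; CV at 84.50° ✓; |CV| = 20.20 ✓; ∠(CV, VL) = 90.00° ✓; |VL| = 29.50 ✓; ∠(VL, LU) = 90.00° ✓; |LU| = 26.30 ✓; ∠(LU, US) = 90.00° ✓; |US| = 14.20 ✓; ∠(US, SP) = 90.00° ✓; |SP| = 28.90 ✓; ∠(SP, PJ) = 95.10° ✗; |PJ| = 25.60 ✓.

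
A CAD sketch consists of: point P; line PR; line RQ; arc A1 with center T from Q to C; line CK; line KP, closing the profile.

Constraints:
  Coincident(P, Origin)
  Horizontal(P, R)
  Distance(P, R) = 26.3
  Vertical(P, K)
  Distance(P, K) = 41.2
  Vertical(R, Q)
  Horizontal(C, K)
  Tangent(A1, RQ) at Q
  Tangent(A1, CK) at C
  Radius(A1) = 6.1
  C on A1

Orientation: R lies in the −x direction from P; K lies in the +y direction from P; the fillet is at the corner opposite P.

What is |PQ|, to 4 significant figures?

43.86

P is at the origin; PR is horizontal with |PR| = 26.3 and R on the −x side, so R = (-26.30, 0.000). PK is vertical with |PK| = 41.2 and K on the +y side, so K = (0.000, 41.20). The virtual corner opposite P is at (-26.30, 41.20). Since A1 is tangent to RQ there, TQ ⟂ RQ and A1 meets CK tangentially, so TC is at right angles to CK, with radius 6.1, so the center T sits 6.1 in from both sides at T = (-20.20, 35.10). That places the tangent points at Q = (-26.30, 35.10) on RQ and C = (-20.20, 41.20) on CK. Then |PQ| = |Q − P| = 43.86.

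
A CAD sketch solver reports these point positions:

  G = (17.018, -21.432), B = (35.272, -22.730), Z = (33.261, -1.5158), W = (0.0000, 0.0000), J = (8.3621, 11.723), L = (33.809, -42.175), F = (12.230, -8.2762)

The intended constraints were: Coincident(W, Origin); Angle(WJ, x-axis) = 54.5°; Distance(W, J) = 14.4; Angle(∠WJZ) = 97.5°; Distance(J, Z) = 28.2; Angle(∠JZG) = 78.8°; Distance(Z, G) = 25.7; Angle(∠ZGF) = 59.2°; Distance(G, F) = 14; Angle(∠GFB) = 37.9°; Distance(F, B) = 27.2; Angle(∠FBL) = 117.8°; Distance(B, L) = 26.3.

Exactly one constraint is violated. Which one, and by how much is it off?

Distance(B, L) = 26.3 — off by 6.80.

W = (0.00, 0.00) ✓; WJ at 54.50° ✓; |WJ| = 14.40 ✓; ∠WJZ = 97.50° ✓; |JZ| = 28.20 ✓; ∠JZG = 78.80° ✓; |ZG| = 25.70 ✓; ∠ZGF = 59.20° ✓; |GF| = 14.00 ✓; ∠GFB = 37.90° ✓; |FB| = 27.20 ✓; ∠FBL = 117.8° ✓; |BL| = 19.50 ✗.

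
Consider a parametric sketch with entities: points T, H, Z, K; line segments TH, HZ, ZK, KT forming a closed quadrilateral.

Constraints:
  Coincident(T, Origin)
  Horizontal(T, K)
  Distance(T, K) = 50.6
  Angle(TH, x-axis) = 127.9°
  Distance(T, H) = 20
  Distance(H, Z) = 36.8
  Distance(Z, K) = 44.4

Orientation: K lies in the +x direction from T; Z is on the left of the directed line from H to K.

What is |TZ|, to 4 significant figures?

38.48

Checks: |HZ| = 36.80 ✓; |ZK| = 44.40 ✓.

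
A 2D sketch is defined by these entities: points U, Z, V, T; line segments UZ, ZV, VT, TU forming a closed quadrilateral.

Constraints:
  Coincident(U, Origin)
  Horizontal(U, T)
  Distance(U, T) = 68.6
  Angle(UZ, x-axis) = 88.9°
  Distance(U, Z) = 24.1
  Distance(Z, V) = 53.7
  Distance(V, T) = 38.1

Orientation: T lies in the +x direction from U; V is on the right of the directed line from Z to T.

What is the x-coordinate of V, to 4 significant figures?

34.66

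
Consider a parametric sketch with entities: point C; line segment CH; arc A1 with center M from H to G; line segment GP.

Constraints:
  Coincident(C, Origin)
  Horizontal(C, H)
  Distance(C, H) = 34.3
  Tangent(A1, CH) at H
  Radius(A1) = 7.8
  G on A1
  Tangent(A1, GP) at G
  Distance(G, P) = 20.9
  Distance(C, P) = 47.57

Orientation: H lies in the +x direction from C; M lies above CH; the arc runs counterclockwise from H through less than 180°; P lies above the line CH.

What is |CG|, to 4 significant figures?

42.98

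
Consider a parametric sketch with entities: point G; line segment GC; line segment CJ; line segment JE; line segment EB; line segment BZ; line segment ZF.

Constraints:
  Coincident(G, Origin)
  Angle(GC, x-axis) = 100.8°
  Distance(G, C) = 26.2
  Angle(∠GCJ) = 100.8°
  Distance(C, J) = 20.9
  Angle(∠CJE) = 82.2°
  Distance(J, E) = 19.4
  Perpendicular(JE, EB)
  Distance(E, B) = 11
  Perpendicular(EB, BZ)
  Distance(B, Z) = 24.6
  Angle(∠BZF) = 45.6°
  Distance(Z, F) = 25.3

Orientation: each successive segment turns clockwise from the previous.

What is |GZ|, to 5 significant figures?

35.950

G is at the origin; GC runs at 100.8° with length 26.2, so C = (-4.9094, 25.736). ∠GCJ = 100.8° gives CJ at 21.600° from the x-axis; with |CJ| = 20.9, J = (14.523, 33.430). ∠CJE = 82.2° gives JE at -76.200° from the x-axis; with |JE| = 19.4, E = (19.150, 14.590). The perpendicularity gives EB at right angles to JE, so EB runs at -166.20°; with |EB| = 11.0, B = (8.4680, 11.966). The perpendicularity gives BZ at right angles to EB, so BZ runs at 103.80°; with |BZ| = 24.6, Z = (2.6001, 35.856). Then |GZ| = |Z − G| = 35.950.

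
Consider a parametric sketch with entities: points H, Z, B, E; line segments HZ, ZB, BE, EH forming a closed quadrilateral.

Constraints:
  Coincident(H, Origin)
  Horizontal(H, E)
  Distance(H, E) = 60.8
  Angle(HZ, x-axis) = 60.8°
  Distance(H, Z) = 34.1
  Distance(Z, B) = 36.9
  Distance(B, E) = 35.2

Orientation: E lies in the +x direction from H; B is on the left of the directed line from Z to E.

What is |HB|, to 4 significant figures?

63.38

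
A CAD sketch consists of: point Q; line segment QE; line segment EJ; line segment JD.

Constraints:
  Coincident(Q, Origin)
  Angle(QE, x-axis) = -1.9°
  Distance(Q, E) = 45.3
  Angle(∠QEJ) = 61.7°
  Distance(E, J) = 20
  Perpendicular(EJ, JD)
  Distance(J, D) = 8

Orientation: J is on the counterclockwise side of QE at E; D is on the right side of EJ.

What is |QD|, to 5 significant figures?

47.908

Q is at the origin; QE runs at -1.9° with length 45.3, so E = 45.3·(cos -1.9°, sin -1.9°) = (45.275, -1.5019). ∠QEJ = 61.7°, so EJ runs at -1.9° + (180° − 61.7°) = 116.40° from the x-axis; with |EJ| = 20.0, J = E + 20.0·(cos 116.40°, sin 116.40°) = (36.382, 16.412). The perpendicularity gives JD at right angles to EJ; with |JD| = 8.0 on the right of EJ, D = J + 8.0·(0.89571, 0.44464) = (43.548, 19.969). Then |QD| = |D − Q| = 47.908.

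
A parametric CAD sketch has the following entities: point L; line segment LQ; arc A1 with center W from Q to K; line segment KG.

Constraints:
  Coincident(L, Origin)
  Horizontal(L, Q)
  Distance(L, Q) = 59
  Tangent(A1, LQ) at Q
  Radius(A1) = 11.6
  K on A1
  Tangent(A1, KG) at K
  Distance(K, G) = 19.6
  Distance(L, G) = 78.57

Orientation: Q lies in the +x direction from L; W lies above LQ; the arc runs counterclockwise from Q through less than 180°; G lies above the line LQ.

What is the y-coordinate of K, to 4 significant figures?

10.31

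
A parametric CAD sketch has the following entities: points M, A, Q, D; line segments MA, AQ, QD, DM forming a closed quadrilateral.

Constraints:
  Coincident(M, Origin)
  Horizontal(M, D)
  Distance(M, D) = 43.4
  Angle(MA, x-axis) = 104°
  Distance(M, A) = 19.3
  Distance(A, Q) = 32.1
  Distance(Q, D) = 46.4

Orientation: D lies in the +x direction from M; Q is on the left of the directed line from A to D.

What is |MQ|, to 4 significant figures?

44.34

Checks: |AQ| = 32.10 ✓; |QD| = 46.40 ✓.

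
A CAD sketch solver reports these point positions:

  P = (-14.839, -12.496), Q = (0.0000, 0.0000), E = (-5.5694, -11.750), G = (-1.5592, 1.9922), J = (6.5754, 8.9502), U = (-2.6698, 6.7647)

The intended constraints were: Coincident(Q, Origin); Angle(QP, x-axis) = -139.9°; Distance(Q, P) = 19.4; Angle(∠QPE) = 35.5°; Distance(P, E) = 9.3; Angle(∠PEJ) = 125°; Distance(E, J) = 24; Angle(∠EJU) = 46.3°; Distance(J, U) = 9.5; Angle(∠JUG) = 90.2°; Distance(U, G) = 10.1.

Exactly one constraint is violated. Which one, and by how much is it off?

Distance(U, G) = 10.1 — off by 5.20.

Q = (0.00, 0.00) ✓; QP at -139.9° ✓; |QP| = 19.40 ✓; ∠QPE = 35.50° ✓; |PE| = 9.300 ✓; ∠PEJ = 125.0° ✓; |EJ| = 24.00 ✓; ∠EJU = 46.30° ✓; |JU| = 9.500 ✓; ∠JUG = 90.20° ✓; |UG| = 4.900 ✗.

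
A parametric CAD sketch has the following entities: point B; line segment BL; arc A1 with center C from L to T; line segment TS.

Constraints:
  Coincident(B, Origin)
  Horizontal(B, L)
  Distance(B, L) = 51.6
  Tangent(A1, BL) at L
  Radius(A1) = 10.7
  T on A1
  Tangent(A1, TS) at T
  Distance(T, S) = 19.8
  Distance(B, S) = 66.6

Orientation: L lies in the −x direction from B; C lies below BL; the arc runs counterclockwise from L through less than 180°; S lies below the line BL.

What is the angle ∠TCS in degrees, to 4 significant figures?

61.61°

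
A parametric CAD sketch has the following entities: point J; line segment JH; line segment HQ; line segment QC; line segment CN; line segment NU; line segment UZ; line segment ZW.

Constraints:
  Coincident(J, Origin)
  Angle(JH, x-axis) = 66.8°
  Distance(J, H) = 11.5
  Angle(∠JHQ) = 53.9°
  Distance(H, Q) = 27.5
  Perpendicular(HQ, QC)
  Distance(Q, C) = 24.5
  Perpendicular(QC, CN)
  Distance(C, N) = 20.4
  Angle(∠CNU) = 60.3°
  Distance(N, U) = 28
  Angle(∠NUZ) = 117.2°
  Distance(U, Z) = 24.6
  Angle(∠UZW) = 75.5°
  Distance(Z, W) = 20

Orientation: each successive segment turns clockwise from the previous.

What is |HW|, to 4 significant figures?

44.63

J is at the origin; JH runs at 66.8° with length 11.5, so H = (4.530, 10.57). ∠JHQ = 53.9° gives HQ at -59.30° from the x-axis; with |HQ| = 27.5, Q = (18.57, -13.08). HQ ⟂ QC, so QC runs at -149.3°; with |QC| = 24.5, C = (-2.496, -25.58). QC is perpendicular to CN, so CN runs at 120.7°; with |CN| = 20.4, N = (-12.91, -8.043). ∠CNU = 60.3° gives NU at 1.000° from the x-axis; with |NU| = 28.0, U = (15.08, -7.555). ∠NUZ = 117.2° gives UZ at -61.80° from the x-axis; with |UZ| = 24.6, Z = (26.71, -29.23). ∠UZW = 75.5° gives ZW at -166.3° from the x-axis; with |ZW| = 20.0, W = (7.278, -33.97). Then |HW| = |W − H| = 44.63.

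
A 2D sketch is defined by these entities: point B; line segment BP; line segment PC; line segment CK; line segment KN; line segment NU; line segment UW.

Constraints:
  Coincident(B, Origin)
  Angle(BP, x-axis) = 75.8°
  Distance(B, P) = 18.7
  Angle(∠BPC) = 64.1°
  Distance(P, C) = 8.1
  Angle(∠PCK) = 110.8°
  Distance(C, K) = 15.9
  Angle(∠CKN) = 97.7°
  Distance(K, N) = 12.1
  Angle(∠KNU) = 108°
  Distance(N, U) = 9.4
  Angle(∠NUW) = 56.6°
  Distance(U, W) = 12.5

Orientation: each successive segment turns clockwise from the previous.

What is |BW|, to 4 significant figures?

5.496

B is at the origin; BP runs at 75.8° with length 18.7, so P = (4.587, 18.13). ∠BPC = 64.1° gives PC at -40.10° from the x-axis; with |PC| = 8.1, C = (10.78, 12.91). ∠PCK = 110.8° gives CK at -109.3° from the x-axis; with |CK| = 15.9, K = (5.528, -2.095). ∠CKN = 97.7° gives KN at 168.4° from the x-axis; with |KN| = 12.1, N = (-6.325, 0.3378). ∠KNU = 108.0° gives NU at 96.40° from the x-axis; with |NU| = 9.4, U = (-7.373, 9.679). ∠NUW = 56.6° gives UW at -27.00° from the x-axis; with |UW| = 12.5, W = (3.765, 4.004). Then |BW| = |W − B| = 5.496.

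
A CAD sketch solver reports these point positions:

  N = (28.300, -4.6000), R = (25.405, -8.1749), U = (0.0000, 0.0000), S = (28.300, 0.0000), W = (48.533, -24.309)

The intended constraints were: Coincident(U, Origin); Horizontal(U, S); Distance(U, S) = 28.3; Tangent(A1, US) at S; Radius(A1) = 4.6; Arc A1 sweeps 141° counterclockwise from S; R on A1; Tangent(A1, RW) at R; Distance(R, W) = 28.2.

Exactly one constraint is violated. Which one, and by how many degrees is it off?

Tangent(A1, RW) at R — off by 4.10°.

U = (0.00, 0.00) ✓; U.y = 0.00, S.y = 0.00 ✓; |US| = 28.30 ✓; ∠(NS, SU) = 90.00° ✓; |NS| = 4.600 ✓; bearing(N→R) − bearing(N→S) = 141.0° ✓; |NR| = 4.600 ✓; ∠(NR, RW) = 85.90° ✗; |RW| = 28.20 ✓.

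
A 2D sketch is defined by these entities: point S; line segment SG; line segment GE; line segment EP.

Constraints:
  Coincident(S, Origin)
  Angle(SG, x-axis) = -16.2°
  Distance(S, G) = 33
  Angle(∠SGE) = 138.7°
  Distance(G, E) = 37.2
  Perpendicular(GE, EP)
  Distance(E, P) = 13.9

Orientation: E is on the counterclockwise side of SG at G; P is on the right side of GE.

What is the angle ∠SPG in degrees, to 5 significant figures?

9.4346°

S is at the origin; SG runs at -16.2° with length 33.0, so G = 33.0·(cos -16.2°, sin -16.2°) = (31.690, -9.2067). ∠SGE = 138.7°, so GE runs at -16.2° + (180° − 138.7°) = 25.100° from the x-axis; with |GE| = 37.2, E = G + 37.2·(cos 25.100°, sin 25.100°) = (65.377, 6.5735). The perpendicularity gives EP at right angles to GE; with |EP| = 13.9 on the right of GE, P = E + 13.9·(0.42420, -0.90557) = (71.273, -6.0139). Then cos ∠SPG = PS·PG / (|PS||PG|), giving 9.4346°.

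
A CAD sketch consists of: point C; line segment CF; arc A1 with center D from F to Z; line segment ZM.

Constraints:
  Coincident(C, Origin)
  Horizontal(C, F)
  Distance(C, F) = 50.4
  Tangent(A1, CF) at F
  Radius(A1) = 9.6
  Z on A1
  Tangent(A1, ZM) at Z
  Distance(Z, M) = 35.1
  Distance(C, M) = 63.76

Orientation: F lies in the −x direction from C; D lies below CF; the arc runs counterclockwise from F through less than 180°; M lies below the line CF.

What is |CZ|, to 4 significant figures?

60.68

C is at the origin; CF is horizontal with |CF| = 50.4 and F on the −x side, so F = (-50.40, 0.000). Since A1 is tangent to CF there, DF ⟂ CF, so D = F + (0, -9.6) = (-50.40, -9.600). Since DZ ⟂ ZM (tangency), |DM| = √(9.6² + 35.1²) = 36.39 regardless of where Z sits on A1. So M lies on both circle(C, 63.76) and circle(D, 36.39); the below-CF intersection is M = (-44.64, -45.53). Z is the foot of the tangent from M: Z = (-59.14, -13.57).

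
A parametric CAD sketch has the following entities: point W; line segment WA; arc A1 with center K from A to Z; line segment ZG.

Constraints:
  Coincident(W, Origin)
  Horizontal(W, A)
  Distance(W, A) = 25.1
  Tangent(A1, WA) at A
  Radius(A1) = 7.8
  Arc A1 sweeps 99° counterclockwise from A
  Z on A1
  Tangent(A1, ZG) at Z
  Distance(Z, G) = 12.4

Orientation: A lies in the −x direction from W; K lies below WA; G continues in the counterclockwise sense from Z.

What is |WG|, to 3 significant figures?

37.5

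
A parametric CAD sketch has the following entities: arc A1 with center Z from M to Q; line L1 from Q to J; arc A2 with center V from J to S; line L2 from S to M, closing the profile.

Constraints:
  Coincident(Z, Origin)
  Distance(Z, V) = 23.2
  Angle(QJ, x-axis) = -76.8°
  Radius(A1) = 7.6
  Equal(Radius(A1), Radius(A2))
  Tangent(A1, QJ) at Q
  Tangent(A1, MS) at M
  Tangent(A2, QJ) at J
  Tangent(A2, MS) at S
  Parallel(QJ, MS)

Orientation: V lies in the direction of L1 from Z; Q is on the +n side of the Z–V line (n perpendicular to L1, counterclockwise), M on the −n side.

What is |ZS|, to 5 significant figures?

24.413

The slot axis is L1's direction at -76.8°, so u = (cos -76.8°, sin -76.8°) = (0.22835, -0.97358) and n = (−sin -76.8°, cos -76.8°) = (0.97358, 0.22835). Z is at the origin and V lies 23.2 along u from Z, so V = 23.2·u = (5.2977, -22.587). Tangency of A1 to both parallel lines with radius 7.6 puts Q and M at Z ± 7.6·n: Q = (7.3992, 1.7355), M = (-7.3992, -1.7355). Equal radii place J and S the same way about V: J = V + 7.6·n = (12.697, -20.852), S = V − 7.6·n = (-2.1015, -24.322). Then |ZS| = |S − Z| = 24.413.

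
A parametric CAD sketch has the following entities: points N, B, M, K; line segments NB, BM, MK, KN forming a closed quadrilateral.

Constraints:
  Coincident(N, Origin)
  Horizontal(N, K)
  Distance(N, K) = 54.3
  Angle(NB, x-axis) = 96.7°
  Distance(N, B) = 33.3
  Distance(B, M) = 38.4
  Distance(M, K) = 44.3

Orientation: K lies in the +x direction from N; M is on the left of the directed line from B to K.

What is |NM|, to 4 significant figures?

52.02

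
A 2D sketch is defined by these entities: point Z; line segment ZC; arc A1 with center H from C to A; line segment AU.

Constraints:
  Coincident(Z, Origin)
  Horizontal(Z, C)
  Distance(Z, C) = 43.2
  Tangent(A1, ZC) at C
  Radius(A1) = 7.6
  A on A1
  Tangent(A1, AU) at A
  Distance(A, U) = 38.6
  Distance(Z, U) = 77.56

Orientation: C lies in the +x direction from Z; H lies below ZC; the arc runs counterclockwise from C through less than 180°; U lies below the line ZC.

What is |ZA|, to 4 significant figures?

40.43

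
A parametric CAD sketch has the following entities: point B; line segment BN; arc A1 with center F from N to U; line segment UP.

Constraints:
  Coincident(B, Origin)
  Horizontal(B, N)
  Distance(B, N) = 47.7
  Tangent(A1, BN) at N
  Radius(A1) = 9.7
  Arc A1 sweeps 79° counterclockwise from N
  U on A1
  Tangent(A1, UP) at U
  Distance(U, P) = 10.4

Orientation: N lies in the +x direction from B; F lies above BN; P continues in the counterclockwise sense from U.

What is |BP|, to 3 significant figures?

61.9

On A1, N sits at bearing -90° from F; a 79° counterclockwise sweep puts U at bearing -11°, so U = F + 9.7·(cos -11°, sin -11°) = (57.2, 7.85). Since A1 is tangent to UP there, FU ⟂ UP, so UP runs along (−sin -11°, cos -11°); with |UP| = 10.4, P = (59.2, 18.1). Then |BP| = |P − B| = 61.9.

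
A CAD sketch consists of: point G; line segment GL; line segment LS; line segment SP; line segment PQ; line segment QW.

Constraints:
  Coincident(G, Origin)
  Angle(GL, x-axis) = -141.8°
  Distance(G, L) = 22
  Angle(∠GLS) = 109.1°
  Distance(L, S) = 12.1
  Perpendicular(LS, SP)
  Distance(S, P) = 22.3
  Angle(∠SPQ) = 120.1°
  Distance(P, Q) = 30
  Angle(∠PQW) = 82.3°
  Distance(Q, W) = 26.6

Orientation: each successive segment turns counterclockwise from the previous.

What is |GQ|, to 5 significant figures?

17.844

LS ⟂ SP, so SP runs at 19.100°; with |SP| = 22.3, P = (7.7428, -17.742). ∠SPQ = 120.1° gives PQ at 79.000° from the x-axis; with |PQ| = 30.0, Q = (13.467, 11.707). Then |GQ| = |Q − G| = 17.844.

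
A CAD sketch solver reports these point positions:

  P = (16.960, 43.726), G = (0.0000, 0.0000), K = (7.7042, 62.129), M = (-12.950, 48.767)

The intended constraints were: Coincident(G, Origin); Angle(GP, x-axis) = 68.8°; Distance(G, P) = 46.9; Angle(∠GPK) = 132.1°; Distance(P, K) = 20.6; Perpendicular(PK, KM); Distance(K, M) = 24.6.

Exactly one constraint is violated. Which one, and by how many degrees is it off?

Perpendicular(PK, KM) — off by 6.20°.

G = (0.00, 0.00) ✓; GP at 68.80° ✓; |GP| = 46.90 ✓; ∠GPK = 132.1° ✓; |PK| = 20.60 ✓; ∠(PK, KM) = 96.20° ✗; |KM| = 24.60 ✓.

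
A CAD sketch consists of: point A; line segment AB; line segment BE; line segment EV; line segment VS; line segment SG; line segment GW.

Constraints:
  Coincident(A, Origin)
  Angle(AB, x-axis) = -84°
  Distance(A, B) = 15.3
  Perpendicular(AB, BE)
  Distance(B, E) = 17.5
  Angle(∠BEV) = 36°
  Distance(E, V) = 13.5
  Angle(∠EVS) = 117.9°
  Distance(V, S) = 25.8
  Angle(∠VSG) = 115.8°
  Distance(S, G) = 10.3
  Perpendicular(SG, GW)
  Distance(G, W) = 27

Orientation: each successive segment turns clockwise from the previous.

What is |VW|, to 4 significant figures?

21.86

A is at the origin; AB runs at -84.0° with length 15.3, so B = (1.599, -15.22). AB ⟂ BE, so BE runs at -174.0°; with |BE| = 17.5, E = (-15.80, -17.05). ∠BEV = 36.0° gives EV at 42.00° from the x-axis; with |EV| = 13.5, V = (-5.772, -8.012). ∠EVS = 117.9° gives VS at -20.10° from the x-axis; with |VS| = 25.8, S = (18.46, -16.88). ∠VSG = 115.8° gives SG at -84.30° from the x-axis; with |SG| = 10.3, G = (19.48, -27.13). The perpendicularity gives GW at right angles to SG, so GW runs at -174.3°; with |GW| = 27.0, W = (-7.387, -29.81). Then |VW| = |W − V| = 21.86.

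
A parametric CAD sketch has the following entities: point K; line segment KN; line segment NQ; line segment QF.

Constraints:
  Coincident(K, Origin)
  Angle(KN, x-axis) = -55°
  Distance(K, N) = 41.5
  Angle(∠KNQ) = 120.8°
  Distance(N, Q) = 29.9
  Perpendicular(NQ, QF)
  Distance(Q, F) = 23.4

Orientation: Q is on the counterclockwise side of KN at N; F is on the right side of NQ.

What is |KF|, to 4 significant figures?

78.12

∠KNQ = 120.8°, so NQ runs at -55.0° + (180° − 120.8°) = 4.200° from the x-axis; with |NQ| = 29.9, Q = N + 29.9·(cos 4.200°, sin 4.200°) = (53.62, -31.80). NQ ⟂ QF; with |QF| = 23.4 on the right of NQ, F = Q + 23.4·(0.07324, -0.9973) = (55.34, -55.14). Then |KF| = |F − K| = 78.12.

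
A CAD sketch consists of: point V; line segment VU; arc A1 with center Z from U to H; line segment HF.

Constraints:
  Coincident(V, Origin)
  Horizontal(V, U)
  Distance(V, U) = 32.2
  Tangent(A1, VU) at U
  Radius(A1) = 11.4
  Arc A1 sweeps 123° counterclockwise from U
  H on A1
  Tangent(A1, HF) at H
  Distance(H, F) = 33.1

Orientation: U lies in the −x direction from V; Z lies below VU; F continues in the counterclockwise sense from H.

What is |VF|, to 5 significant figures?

51.202

V is at the origin; V and U share the same y with |VU| = 32.2 and U on the −x side, so U = (-32.200, 0.0000). Since A1 is tangent to VU there, ZU ⟂ VU, so Z = U + (0, -11.4) = (-32.200, -11.400). On A1, U sits at bearing 90° from Z; a 123° counterclockwise sweep puts H at bearing 213°, so H = Z + 11.4·(cos 213°, sin 213°) = (-41.761, -17.609). Tangency of A1 to HF means the radius ZH is perpendicular to HF, so HF runs along (−sin 213°, cos 213°); with |HF| = 33.1, F = (-23.733, -45.369). Then |VF| = |F − V| = 51.202.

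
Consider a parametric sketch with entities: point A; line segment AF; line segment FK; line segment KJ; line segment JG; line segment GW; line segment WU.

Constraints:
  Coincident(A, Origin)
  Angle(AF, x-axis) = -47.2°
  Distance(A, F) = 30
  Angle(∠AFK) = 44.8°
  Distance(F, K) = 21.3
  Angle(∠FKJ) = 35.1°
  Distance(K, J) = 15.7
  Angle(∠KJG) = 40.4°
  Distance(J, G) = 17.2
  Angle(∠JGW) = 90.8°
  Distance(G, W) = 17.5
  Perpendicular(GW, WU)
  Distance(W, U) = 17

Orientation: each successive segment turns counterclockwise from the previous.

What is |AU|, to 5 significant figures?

9.2443

A is at the origin; AF runs at -47.2° with length 30.0, so F = (20.383, -22.012). ∠AFK = 44.8° gives FK at 88.000° from the x-axis; with |FK| = 21.3, K = (21.127, -0.72487). ∠FKJ = 35.1° gives KJ at -127.10° from the x-axis; with |KJ| = 15.7, J = (11.656, -13.247). ∠KJG = 40.4° gives JG at 12.500° from the x-axis; with |JG| = 17.2, G = (28.449, -9.5242). ∠JGW = 90.8° gives GW at 101.70° from the x-axis; with |GW| = 17.5, W = (24.900, 7.6122). GW ⟂ WU, so WU runs at -168.30°; with |WU| = 17.0, U = (8.2530, 4.1648). Then |AU| = |U − A| = 9.2443.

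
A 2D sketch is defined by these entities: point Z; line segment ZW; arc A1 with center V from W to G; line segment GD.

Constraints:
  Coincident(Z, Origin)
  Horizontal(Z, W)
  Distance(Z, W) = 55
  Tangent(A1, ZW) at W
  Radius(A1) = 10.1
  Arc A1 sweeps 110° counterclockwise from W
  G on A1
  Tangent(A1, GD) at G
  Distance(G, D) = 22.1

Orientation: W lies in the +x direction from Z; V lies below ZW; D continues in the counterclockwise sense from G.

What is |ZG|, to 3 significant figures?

47.5

Since A1 is tangent to ZW there, VW ⟂ ZW, so V = W + (0, -10.1) = (55.0, -10.1). On A1, W sits at bearing 90° from V; a 110° counterclockwise sweep puts G at bearing 200°, so G = V + 10.1·(cos 200°, sin 200°) = (45.5, -13.6). Then |ZG| = |G − Z| = 47.5.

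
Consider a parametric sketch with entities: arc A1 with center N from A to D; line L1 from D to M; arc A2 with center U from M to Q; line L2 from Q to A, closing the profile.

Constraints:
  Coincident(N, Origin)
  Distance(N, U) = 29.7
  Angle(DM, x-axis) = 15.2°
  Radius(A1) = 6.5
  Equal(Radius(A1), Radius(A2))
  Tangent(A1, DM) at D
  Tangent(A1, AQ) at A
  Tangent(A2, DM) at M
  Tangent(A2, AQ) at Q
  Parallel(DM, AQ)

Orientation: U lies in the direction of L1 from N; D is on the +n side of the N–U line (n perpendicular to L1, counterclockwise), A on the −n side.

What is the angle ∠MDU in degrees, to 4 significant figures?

12.34°

The slot axis is L1's direction at 15.2°, so u = (cos 15.2°, sin 15.2°) = (0.9650, 0.2622) and n = (−sin 15.2°, cos 15.2°) = (-0.2622, 0.9650). N is at the origin and U lies 29.7 along u from N, so U = 29.7·u = (28.66, 7.787). Tangency of A1 to both parallel lines with radius 6.5 puts D and A at N ± 6.5·n: D = (-1.704, 6.273), A = (1.704, -6.273). Equal radii place M and Q the same way about U: M = U + 6.5·n = (26.96, 14.06), Q = U − 6.5·n = (30.37, 1.514). Then cos ∠MDU = DM·DU / (|DM||DU|), giving 12.34°.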